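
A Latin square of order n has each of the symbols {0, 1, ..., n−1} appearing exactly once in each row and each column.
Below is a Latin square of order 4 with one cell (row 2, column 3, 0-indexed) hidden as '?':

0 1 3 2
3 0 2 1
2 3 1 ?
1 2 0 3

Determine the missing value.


Row 2 contains symbols [1, 2, 3] — missing [0].
Column 3 contains symbols [1, 2, 3] — missing [0].
The missing symbol must appear in both missing sets; intersection = [0].
Therefore the hidden value is 0.

Missing value = 0.


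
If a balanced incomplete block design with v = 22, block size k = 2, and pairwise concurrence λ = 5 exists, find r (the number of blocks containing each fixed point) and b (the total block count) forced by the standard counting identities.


Any 2-(v, k, λ) BIBD satisfies two necessary conditions:
  (i)  Each point sits in r blocks, and counting incidences through any fixed point gives r(k − 1) = λ(v − 1), so r = λ(v − 1)/(k − 1).
  (ii) Total incidences bk = vr, so b = vr/k.
Step 1: r = λ(v − 1)/(k − 1) = 5·(22 − 1)/(2 − 1) = 5·21/1 = 105/1 = 105.
Step 2: b = vr/k = 22·105/2 = 2310/2 = 1155.
Check integrality: r = 105 ∈ Z ✓, b = 1155 ∈ Z ✓.
(These identities are necessary conditions: they determine r and b for any design with these parameters, but do not by themselves prove that one exists.)

r = 105, b = 1155.


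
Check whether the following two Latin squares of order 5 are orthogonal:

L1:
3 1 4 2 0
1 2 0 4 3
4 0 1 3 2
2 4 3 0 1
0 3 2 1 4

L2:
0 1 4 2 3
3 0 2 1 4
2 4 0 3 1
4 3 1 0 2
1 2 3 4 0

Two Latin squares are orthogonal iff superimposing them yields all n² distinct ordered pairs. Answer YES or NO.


Form the n² = 25 superimposed pairs (L1[i][j], L2[i][j]), row by row (rows and columns indexed from 0):
row 0: (3,0) (1,1) (4,4) (2,2) (0,3)
row 1: (1,3) (2,0) (0,2) (4,1) (3,4)
row 2: (4,2) (0,4) (1,0) (3,3) (2,1)
row 3: (2,4) (4,3) (3,1) (0,0) (1,2)
row 4: (0,1) (3,2) (2,3) (1,4) (4,0)
Orthogonality requires all 25 pairs distinct.
Check by first coordinate: for each symbol s of L1, list the L2 entries in the n cells where L1 = s; they must all differ.
  L1 = 0: L2 entries (in reading order) 3, 2, 4, 0, 1 — all 5 distinct ✓
  L1 = 1: L2 entries (in reading order) 1, 3, 0, 2, 4 — all 5 distinct ✓
  L1 = 2: L2 entries (in reading order) 2, 0, 1, 4, 3 — all 5 distinct ✓
  L1 = 3: L2 entries (in reading order) 0, 4, 3, 1, 2 — all 5 distinct ✓
  L1 = 4: L2 entries (in reading order) 4, 1, 2, 3, 0 — all 5 distinct ✓
Every symbol of L1 meets every symbol of L2 exactly once, so all 25 pairs are distinct (25 of 25).
Conclusion: YES.

YES


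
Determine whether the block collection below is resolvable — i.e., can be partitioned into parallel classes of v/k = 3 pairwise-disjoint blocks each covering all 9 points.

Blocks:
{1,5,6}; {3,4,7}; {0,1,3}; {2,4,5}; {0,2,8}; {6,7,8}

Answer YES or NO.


v = 9, block size k = 3, number of blocks = 6.
For resolvability, blocks must partition into parallel classes of size v/k = 3.
Total blocks must therefore be a multiple of 3: 6 = 3·2 + 0 ⇒ divisible ✓.
Greedy packing gives 2 candidate class(es). Each should be a full parallel class (size 3, covers all 9 points).
  Class 1 (3 blocks): {1,5,6}; {3,4,7}; {0,2,8}. Points covered: [0, 1, 2, 3, 4, 5, 6, 7, 8].
  Class 2 (3 blocks): {0,1,3}; {2,4,5}; {6,7,8}. Points covered: [0, 1, 2, 3, 4, 5, 6, 7, 8].
All classes full (size 3)? YES. All classes cover every point? YES.
Resolvable? YES.

YES


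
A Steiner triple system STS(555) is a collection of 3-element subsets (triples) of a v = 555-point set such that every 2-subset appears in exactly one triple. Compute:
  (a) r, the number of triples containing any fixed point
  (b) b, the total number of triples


An STS(v) is a 2-(v, 3, 1) BIBD: block size k = 3, λ = 1.
Replication: r(k − 1) = λ(v − 1) ⇒ r·2 = 555 − 1 = 554 ⇒ r = 277.
Block count: b = v(v − 1)/6 = 555·554/6 = 307470/6 = 51245.

r = 277, b = 51245.


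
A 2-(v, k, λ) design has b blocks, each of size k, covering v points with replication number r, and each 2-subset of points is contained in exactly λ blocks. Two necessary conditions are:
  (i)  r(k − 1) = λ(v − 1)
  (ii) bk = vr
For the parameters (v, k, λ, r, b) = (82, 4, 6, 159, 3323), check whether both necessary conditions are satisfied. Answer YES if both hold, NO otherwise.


Condition (i): r(k − 1) = 159·3 = 477; λ(v − 1) = 6·81 = 486. Match? NO.
Condition (ii): bk = 3323·4 = 13292; vr = 82·159 = 13038. Match? NO.
Both conditions hold? NO.

NO


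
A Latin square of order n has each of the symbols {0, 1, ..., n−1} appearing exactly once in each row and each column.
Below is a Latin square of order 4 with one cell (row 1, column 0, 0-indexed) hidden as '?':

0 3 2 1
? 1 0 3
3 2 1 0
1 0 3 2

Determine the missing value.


Row 1 contains symbols [0, 1, 3] — missing [2].
Column 0 contains symbols [0, 1, 3] — missing [2].
The missing symbol must appear in both missing sets; intersection = [2].
Therefore the hidden value is 2.

Missing value = 2.


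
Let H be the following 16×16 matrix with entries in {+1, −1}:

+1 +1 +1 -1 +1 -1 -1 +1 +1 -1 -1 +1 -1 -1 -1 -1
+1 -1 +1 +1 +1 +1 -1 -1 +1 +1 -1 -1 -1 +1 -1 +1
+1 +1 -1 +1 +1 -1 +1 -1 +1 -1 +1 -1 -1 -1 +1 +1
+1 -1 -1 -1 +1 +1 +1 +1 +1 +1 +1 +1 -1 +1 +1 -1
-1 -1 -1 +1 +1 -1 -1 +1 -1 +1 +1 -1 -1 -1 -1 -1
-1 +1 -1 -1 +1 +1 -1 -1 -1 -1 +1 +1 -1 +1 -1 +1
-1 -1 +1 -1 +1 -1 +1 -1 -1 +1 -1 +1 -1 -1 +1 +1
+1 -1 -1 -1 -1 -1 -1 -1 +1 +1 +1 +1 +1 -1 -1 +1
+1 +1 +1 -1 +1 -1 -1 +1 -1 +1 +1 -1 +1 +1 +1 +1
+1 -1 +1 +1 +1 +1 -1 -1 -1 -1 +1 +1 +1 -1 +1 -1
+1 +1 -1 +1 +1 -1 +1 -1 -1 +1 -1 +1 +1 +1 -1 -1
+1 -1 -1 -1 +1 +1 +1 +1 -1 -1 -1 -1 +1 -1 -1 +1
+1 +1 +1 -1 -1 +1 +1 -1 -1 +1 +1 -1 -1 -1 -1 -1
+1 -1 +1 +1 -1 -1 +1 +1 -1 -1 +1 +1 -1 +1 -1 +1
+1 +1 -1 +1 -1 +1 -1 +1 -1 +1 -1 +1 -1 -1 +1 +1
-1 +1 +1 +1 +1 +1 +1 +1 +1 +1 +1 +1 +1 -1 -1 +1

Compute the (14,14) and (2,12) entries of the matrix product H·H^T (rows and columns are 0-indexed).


Row 2 of H: [1, 1, -1, 1, 1, -1, 1, -1, 1, -1, 1, -1, -1, -1, 1, 1].
Row 12 of H: [1, 1, 1, -1, -1, 1, 1, -1, -1, 1, 1, -1, -1, -1, -1, -1].
Row 14 of H: [1, 1, -1, 1, -1, 1, -1, 1, -1, 1, -1, 1, -1, -1, 1, 1].
(H·H^T)[14][14] = Σ_j H[14][j]·H[14][j] = (1)² + (1)² + (-1)² + (1)² + (-1)² + (1)² + (-1)² + (1)² + (-1)² + (1)² + (-1)² + (1)² + (-1)² + (-1)² + (1)² + (1)² = 1 + 1 + 1 + 1 + 1 + 1 + 1 + 1 + 1 + 1 + 1 + 1 + 1 + 1 + 1 + 1 = 16.
(H·H^T)[2][12] = Σ_j H[2][j]·H[12][j] = (1)·(1) + (1)·(1) + (-1)·(1) + (1)·(-1) + (1)·(-1) + (-1)·(1) + (1)·(1) + (-1)·(-1) + (1)·(-1) + (-1)·(1) + (1)·(1) + (-1)·(-1) + (-1)·(-1) + (-1)·(-1) + (1)·(-1) + (1)·(-1) = 1 + 1 + -1 + -1 + -1 + -1 + 1 + 1 + -1 + -1 + 1 + 1 + 1 + 1 + -1 + -1 = 0.
So rows 2 and 12 are orthogonal; the diagonal entry equals n = 16.

(14,14) entry = 16; (2,12) entry = 0.


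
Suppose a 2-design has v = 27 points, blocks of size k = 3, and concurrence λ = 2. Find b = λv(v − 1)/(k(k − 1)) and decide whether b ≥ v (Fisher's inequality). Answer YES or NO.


b = λv(v − 1)/(k(k − 1)) = 2·27·26/(3·2) = 1404/6 = 234.
Compare with v = 27: b ≥ v, so Fisher's inequality holds.

YES


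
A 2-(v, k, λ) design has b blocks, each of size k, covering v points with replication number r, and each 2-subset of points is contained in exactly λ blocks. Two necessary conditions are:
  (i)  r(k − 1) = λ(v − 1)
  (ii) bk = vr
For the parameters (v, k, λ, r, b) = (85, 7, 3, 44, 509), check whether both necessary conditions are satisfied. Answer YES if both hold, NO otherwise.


Condition (i): r(k − 1) = 44·6 = 264; λ(v − 1) = 3·84 = 252. Match? NO.
Condition (ii): bk = 509·7 = 3563; vr = 85·44 = 3740. Match? NO.
Both conditions hold? NO.

NO


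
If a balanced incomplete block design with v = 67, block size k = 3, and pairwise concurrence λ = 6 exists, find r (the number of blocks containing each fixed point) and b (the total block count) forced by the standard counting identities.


Any 2-(v, k, λ) BIBD satisfies two necessary conditions:
  (i)  Each point sits in r blocks, and counting incidences through any fixed point gives r(k − 1) = λ(v − 1), so r = λ(v − 1)/(k − 1).
  (ii) Total incidences bk = vr, so b = vr/k.
Step 1: r = λ(v − 1)/(k − 1) = 6·(67 − 1)/(3 − 1) = 6·66/2 = 396/2 = 198.
Step 2: b = vr/k = 67·198/3 = 13266/3 = 4422.
Check integrality: r = 198 ∈ Z ✓, b = 4422 ∈ Z ✓.
(These identities are necessary conditions: they determine r and b for any design with these parameters, but do not by themselves prove that one exists.)

r = 198, b = 4422.


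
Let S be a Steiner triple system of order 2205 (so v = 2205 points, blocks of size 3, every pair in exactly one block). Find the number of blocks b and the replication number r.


An STS(v) is a 2-(v, 3, 1) BIBD: block size k = 3, λ = 1.
Replication: r(k − 1) = λ(v − 1) ⇒ r·2 = 2205 − 1 = 2204 ⇒ r = 1102.
Block count: b = v(v − 1)/6 = 2205·2204/6 = 4859820/6 = 809970.

r = 1102, b = 809970.


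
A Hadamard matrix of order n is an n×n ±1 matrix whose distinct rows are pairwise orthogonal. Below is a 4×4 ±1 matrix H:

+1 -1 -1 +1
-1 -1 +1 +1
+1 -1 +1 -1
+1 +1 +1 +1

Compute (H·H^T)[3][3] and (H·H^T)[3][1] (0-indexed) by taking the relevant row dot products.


Row 1 of H: [-1, -1, 1, 1].
Row 3 of H: [1, 1, 1, 1].
(H·H^T)[3][3] = Σ_j H[3][j]·H[3][j] = (1)² + (1)² + (1)² + (1)² = 1 + 1 + 1 + 1 = 4.
(H·H^T)[3][1] = Σ_j H[3][j]·H[1][j] = (1)·(-1) + (1)·(-1) + (1)·(1) + (1)·(1) = -1 + -1 + 1 + 1 = 0.
So rows 3 and 1 are orthogonal; the diagonal entry equals n = 4.

(3,3) entry = 4; (3,1) entry = 0.


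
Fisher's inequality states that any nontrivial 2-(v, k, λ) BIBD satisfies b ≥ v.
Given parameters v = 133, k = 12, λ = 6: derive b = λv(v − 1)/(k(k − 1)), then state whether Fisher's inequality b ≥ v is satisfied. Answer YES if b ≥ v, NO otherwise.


r = λ(v − 1)/(k − 1) = 6·132/11 = 72.
b = vr/k = 133·72/12 = 798.
Fisher's inequality: b ≥ v ⇔ 798 ≥ 133? YES.

YES


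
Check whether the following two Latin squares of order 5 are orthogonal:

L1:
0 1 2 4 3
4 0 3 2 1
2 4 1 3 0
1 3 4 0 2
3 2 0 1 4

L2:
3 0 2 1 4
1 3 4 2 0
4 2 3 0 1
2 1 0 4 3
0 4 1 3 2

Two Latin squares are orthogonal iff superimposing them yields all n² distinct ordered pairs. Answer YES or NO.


Form the n² = 25 superimposed pairs (L1[i][j], L2[i][j]), row by row (rows and columns indexed from 0):
row 0: (0,3) (1,0) (2,2) (4,1) (3,4)
row 1: (4,1) (0,3) (3,4) (2,2) (1,0)
row 2: (2,4) (4,2) (1,3) (3,0) (0,1)
row 3: (1,2) (3,1) (4,0) (0,4) (2,3)
row 4: (3,0) (2,4) (0,1) (1,3) (4,2)
Orthogonality requires all 25 pairs distinct.
But the pair (4,1) repeats: cell (0,3) has L1 = 4, L2 = 1, and cell (1,0) has L1 = 4, L2 = 1.
A repeated pair means some other pair never occurs (only 15 distinct pairs out of 25), so the squares are not orthogonal.
Conclusion: NO.

NO


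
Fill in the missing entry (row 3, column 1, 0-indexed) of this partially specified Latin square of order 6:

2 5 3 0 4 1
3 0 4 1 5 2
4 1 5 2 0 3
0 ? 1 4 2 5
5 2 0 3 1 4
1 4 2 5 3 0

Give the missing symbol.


Row 3 contains symbols [0, 1, 2, 4, 5] — missing [3].
Column 1 contains symbols [0, 1, 2, 4, 5] — missing [3].
The missing symbol must appear in both missing sets; intersection = [3].
Therefore the hidden value is 3.

Missing value = 3.


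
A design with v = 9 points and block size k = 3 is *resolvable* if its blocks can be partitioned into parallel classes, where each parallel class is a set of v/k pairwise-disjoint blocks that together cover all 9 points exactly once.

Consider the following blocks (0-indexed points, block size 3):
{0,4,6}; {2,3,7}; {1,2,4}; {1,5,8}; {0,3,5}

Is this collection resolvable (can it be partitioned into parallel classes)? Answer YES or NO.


v = 9, block size k = 3, number of blocks = 5.
For resolvability, blocks must partition into parallel classes of size v/k = 3.
Total blocks must therefore be a multiple of 3: 5 = 3·1 + 2 ⇒ not divisible ✗.
Resolvable? NO.

NO


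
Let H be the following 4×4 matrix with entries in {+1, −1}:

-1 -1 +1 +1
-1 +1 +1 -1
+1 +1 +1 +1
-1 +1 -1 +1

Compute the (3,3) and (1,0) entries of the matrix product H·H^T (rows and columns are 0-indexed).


Row 0 of H: [-1, -1, 1, 1].
Row 1 of H: [-1, 1, 1, -1].
Row 3 of H: [-1, 1, -1, 1].
(H·H^T)[3][3] = Σ_j H[3][j]·H[3][j] = (-1)² + (1)² + (-1)² + (1)² = 1 + 1 + 1 + 1 = 4.
(H·H^T)[1][0] = Σ_j H[1][j]·H[0][j] = (-1)·(-1) + (1)·(-1) + (1)·(1) + (-1)·(1) = 1 + -1 + 1 + -1 = 0.
So rows 1 and 0 are orthogonal; the diagonal entry equals n = 4.

(3,3) entry = 4; (1,0) entry = 0.


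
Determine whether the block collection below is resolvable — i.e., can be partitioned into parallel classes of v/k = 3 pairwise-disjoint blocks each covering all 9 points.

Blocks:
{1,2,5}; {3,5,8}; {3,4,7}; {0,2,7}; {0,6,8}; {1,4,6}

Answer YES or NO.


v = 9, block size k = 3, number of blocks = 6.
For resolvability, blocks must partition into parallel classes of size v/k = 3.
Total blocks must therefore be a multiple of 3: 6 = 3·2 + 0 ⇒ divisible ✓.
Greedy packing gives 2 candidate class(es). Each should be a full parallel class (size 3, covers all 9 points).
  Class 1 (3 blocks): {1,2,5}; {3,4,7}; {0,6,8}. Points covered: [0, 1, 2, 3, 4, 5, 6, 7, 8].
  Class 2 (3 blocks): {3,5,8}; {0,2,7}; {1,4,6}. Points covered: [0, 1, 2, 3, 4, 5, 6, 7, 8].
All classes full (size 3)? YES. All classes cover every point? YES.
Resolvable? YES.

YES


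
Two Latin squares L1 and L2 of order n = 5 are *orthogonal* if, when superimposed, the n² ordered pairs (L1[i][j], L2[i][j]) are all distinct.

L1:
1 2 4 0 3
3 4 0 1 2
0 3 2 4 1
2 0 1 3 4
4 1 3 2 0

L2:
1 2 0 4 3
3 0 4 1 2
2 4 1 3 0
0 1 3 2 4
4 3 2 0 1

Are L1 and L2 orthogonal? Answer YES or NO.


Form the n² = 25 superimposed pairs (L1[i][j], L2[i][j]), row by row (rows and columns indexed from 0):
row 0: (1,1) (2,2) (4,0) (0,4) (3,3)
row 1: (3,3) (4,0) (0,4) (1,1) (2,2)
row 2: (0,2) (3,4) (2,1) (4,3) (1,0)
row 3: (2,0) (0,1) (1,3) (3,2) (4,4)
row 4: (4,4) (1,3) (3,2) (2,0) (0,1)
Orthogonality requires all 25 pairs distinct.
But the pair (3,3) repeats: cell (0,4) has L1 = 3, L2 = 3, and cell (1,0) has L1 = 3, L2 = 3.
A repeated pair means some other pair never occurs (only 15 distinct pairs out of 25), so the squares are not orthogonal.
Conclusion: NO.

NO


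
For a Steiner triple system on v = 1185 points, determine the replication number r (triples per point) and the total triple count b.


An STS(v) is a 2-(v, 3, 1) BIBD: block size k = 3, λ = 1.
Replication: r(k − 1) = λ(v − 1) ⇒ r·2 = 1185 − 1 = 1184 ⇒ r = 592.
Block count: b = v(v − 1)/6 = 1185·1184/6 = 1403040/6 = 233840.
(Check via bk = vr: 233840·3 = 701520 = 1185·592 = 701520 ✓.)

r = 592, b = 233840.


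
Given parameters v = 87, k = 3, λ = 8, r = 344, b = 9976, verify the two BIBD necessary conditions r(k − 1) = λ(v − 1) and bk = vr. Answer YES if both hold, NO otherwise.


Condition (i): r(k − 1) = 344·2 = 688; λ(v − 1) = 8·86 = 688. Match? YES.
Condition (ii): bk = 9976·3 = 29928; vr = 87·344 = 29928. Match? YES.
Both conditions hold? YES.

YES


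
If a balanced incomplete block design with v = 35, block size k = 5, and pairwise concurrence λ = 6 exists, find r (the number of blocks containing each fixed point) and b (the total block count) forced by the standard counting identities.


Any 2-(v, k, λ) BIBD satisfies two necessary conditions:
  (i)  Each point sits in r blocks, and counting incidences through any fixed point gives r(k − 1) = λ(v − 1), so r = λ(v − 1)/(k − 1).
  (ii) Total incidences bk = vr, so b = vr/k.
Step 1: r = λ(v − 1)/(k − 1) = 6·(35 − 1)/(5 − 1) = 6·34/4 = 204/4 = 51.
Step 2: b = vr/k = 35·51/5 = 1785/5 = 357.
Check integrality: r = 51 ∈ Z ✓, b = 357 ∈ Z ✓.
(These identities are necessary conditions: they determine r and b for any design with these parameters, but do not by themselves prove that one exists.)

r = 51, b = 357.


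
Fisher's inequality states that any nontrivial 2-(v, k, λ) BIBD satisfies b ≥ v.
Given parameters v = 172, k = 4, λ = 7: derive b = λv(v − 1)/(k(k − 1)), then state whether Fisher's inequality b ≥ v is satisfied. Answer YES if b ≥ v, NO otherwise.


r = λ(v − 1)/(k − 1) = 7·171/3 = 399.
b = vr/k = 172·399/4 = 17157.
Fisher's inequality: b ≥ v ⇔ 17157 ≥ 172? YES.

YES


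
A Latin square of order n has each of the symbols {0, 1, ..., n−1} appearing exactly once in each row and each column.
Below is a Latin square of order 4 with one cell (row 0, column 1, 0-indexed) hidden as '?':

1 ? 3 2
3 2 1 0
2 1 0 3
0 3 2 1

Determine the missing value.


Row 0 contains symbols [1, 2, 3] — missing [0].
Column 1 contains symbols [1, 2, 3] — missing [0].
The missing symbol must appear in both missing sets; intersection = [0].
Therefore the hidden value is 0.

Missing value = 0.


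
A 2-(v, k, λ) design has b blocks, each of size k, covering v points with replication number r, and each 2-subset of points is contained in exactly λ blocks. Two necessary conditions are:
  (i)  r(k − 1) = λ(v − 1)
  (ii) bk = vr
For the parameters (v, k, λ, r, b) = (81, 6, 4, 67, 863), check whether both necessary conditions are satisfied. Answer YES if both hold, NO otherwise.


Condition (i): r(k − 1) = 67·5 = 335; λ(v − 1) = 4·80 = 320. Match? NO.
Condition (ii): bk = 863·6 = 5178; vr = 81·67 = 5427. Match? NO.
Both conditions hold? NO.

NO


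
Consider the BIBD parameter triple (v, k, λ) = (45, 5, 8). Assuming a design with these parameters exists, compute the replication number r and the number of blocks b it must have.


Any 2-(v, k, λ) BIBD satisfies two necessary conditions:
  (i)  Each point sits in r blocks, and counting incidences through any fixed point gives r(k − 1) = λ(v − 1), so r = λ(v − 1)/(k − 1).
  (ii) Total incidences bk = vr, so b = vr/k.
Step 1: r = λ(v − 1)/(k − 1) = 8·(45 − 1)/(5 − 1) = 8·44/4 = 352/4 = 88.
Step 2: b = vr/k = 45·88/5 = 3960/5 = 792.
Check integrality: r = 88 ∈ Z ✓, b = 792 ∈ Z ✓.
(These identities are necessary conditions: they determine r and b for any design with these parameters, but do not by themselves prove that one exists.)

r = 88, b = 792.


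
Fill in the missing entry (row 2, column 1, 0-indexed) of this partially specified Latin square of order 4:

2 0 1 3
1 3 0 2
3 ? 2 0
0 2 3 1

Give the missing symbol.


Row 2 contains symbols [0, 2, 3] — missing [1].
Column 1 contains symbols [0, 2, 3] — missing [1].
The missing symbol must appear in both missing sets; intersection = [1].
Therefore the hidden value is 1.

Missing value = 1.


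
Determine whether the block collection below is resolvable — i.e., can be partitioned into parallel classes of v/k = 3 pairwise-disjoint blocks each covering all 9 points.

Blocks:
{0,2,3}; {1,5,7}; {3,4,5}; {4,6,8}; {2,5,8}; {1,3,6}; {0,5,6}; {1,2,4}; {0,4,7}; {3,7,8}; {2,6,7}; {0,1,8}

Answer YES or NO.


v = 9, block size k = 3, number of blocks = 12.
For resolvability, blocks must partition into parallel classes of size v/k = 3.
Total blocks must therefore be a multiple of 3: 12 = 3·4 + 0 ⇒ divisible ✓.
Greedy packing gives 4 candidate class(es). Each should be a full parallel class (size 3, covers all 9 points).
  Class 1 (3 blocks): {0,2,3}; {1,5,7}; {4,6,8}. Points covered: [0, 1, 2, 3, 4, 5, 6, 7, 8].
  Class 2 (3 blocks): {3,4,5}; {2,6,7}; {0,1,8}. Points covered: [0, 1, 2, 3, 4, 5, 6, 7, 8].
  Class 3 (3 blocks): {2,5,8}; {1,3,6}; {0,4,7}. Points covered: [0, 1, 2, 3, 4, 5, 6, 7, 8].
  Class 4 (3 blocks): {0,5,6}; {1,2,4}; {3,7,8}. Points covered: [0, 1, 2, 3, 4, 5, 6, 7, 8].
All classes full (size 3)? YES. All classes cover every point? YES.
Resolvable? YES.

YES


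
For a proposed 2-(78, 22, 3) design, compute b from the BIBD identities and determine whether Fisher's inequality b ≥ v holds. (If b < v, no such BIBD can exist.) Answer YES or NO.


r = λ(v − 1)/(k − 1) = 3·77/21 = 11.
b = vr/k = 78·11/22 = 39.
Fisher's inequality: b ≥ v ⇔ 39 ≥ 78? NO.

NO


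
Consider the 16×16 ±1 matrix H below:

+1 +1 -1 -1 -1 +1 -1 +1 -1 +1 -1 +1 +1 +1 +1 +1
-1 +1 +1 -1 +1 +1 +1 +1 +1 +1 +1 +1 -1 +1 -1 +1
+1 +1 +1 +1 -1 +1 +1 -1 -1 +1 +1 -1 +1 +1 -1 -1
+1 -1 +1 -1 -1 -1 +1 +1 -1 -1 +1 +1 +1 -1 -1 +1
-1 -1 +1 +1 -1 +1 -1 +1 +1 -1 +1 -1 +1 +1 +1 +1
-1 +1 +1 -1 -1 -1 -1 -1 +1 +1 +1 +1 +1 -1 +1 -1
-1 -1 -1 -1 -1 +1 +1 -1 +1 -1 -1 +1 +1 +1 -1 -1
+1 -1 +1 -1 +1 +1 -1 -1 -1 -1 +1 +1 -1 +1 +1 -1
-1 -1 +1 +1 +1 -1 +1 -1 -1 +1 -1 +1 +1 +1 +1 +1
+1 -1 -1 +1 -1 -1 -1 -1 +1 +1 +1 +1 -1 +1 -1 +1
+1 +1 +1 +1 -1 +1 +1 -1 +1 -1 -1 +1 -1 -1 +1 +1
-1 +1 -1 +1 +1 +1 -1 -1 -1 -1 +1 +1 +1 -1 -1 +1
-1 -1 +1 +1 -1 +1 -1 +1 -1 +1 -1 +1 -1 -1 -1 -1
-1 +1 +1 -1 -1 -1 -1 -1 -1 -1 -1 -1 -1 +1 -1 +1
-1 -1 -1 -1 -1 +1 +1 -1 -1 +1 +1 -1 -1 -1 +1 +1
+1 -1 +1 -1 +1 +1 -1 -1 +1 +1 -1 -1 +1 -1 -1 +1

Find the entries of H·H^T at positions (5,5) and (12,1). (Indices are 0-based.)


Row 1 of H: [-1, 1, 1, -1, 1, 1, 1, 1, 1, 1, 1, 1, -1, 1, -1, 1].
Row 5 of H: [-1, 1, 1, -1, -1, -1, -1, -1, 1, 1, 1, 1, 1, -1, 1, -1].
Row 12 of H: [-1, -1, 1, 1, -1, 1, -1, 1, -1, 1, -1, 1, -1, -1, -1, -1].
(H·H^T)[5][5] = Σ_j H[5][j]·H[5][j] = (-1)² + (1)² + (1)² + (-1)² + (-1)² + (-1)² + (-1)² + (-1)² + (1)² + (1)² + (1)² + (1)² + (1)² + (-1)² + (1)² + (-1)² = 1 + 1 + 1 + 1 + 1 + 1 + 1 + 1 + 1 + 1 + 1 + 1 + 1 + 1 + 1 + 1 = 16.
(H·H^T)[12][1] = Σ_j H[12][j]·H[1][j] = (-1)·(-1) + (-1)·(1) + (1)·(1) + (1)·(-1) + (-1)·(1) + (1)·(1) + (-1)·(1) + (1)·(1) + (-1)·(1) + (1)·(1) + (-1)·(1) + (1)·(1) + (-1)·(-1) + (-1)·(1) + (-1)·(-1) + (-1)·(1) = 1 + -1 + 1 + -1 + -1 + 1 + -1 + 1 + -1 + 1 + -1 + 1 + 1 + -1 + 1 + -1 = 0.
So rows 12 and 1 are orthogonal; the diagonal entry equals n = 16.

(5,5) entry = 16; (12,1) entry = 0.


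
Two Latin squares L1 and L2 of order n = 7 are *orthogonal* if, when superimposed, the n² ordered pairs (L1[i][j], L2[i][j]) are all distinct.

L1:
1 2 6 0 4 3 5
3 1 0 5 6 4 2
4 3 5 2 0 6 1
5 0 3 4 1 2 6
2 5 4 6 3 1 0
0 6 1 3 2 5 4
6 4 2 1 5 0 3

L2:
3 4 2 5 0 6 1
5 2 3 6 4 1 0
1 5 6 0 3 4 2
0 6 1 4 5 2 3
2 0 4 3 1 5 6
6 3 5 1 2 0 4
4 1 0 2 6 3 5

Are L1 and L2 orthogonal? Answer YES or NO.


Form the n² = 49 superimposed pairs (L1[i][j], L2[i][j]), row by row (rows and columns indexed from 0):
row 0: (1,3) (2,4) (6,2) (0,5) (4,0) (3,6) (5,1)
row 1: (3,5) (1,2) (0,3) (5,6) (6,4) (4,1) (2,0)
row 2: (4,1) (3,5) (5,6) (2,0) (0,3) (6,4) (1,2)
row 3: (5,0) (0,6) (3,1) (4,4) (1,5) (2,2) (6,3)
row 4: (2,2) (5,0) (4,4) (6,3) (3,1) (1,5) (0,6)
row 5: (0,6) (6,3) (1,5) (3,1) (2,2) (5,0) (4,4)
row 6: (6,4) (4,1) (2,0) (1,2) (5,6) (0,3) (3,5)
Orthogonality requires all 49 pairs distinct.
But the pair (4,1) repeats: cell (1,5) has L1 = 4, L2 = 1, and cell (2,0) has L1 = 4, L2 = 1.
A repeated pair means some other pair never occurs (only 21 distinct pairs out of 49), so the squares are not orthogonal.
Conclusion: NO.

NO


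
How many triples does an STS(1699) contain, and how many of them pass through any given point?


An STS(v) is a 2-(v, 3, 1) BIBD: block size k = 3, λ = 1.
Replication: r(k − 1) = λ(v − 1) ⇒ r·2 = 1699 − 1 = 1698 ⇒ r = 849.
Block count: b = v(v − 1)/6 = 1699·1698/6 = 2884902/6 = 480817.

r = 849, b = 480817.


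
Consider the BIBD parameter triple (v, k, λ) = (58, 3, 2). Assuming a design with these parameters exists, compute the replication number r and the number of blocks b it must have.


Any 2-(v, k, λ) BIBD satisfies two necessary conditions:
  (i)  Each point sits in r blocks, and counting incidences through any fixed point gives r(k − 1) = λ(v − 1), so r = λ(v − 1)/(k − 1).
  (ii) Total incidences bk = vr, so b = vr/k.
Step 1: r = λ(v − 1)/(k − 1) = 2·(58 − 1)/(3 − 1) = 2·57/2 = 114/2 = 57.
Step 2: b = vr/k = 58·57/3 = 3306/3 = 1102.
Check integrality: r = 57 ∈ Z ✓, b = 1102 ∈ Z ✓.
(These identities are necessary conditions: they determine r and b for any design with these parameters, but do not by themselves prove that one exists.)

r = 57, b = 1102.


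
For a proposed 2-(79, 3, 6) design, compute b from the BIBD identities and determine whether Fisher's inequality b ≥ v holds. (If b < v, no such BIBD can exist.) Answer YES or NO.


b = λv(v − 1)/(k(k − 1)) = 6·79·78/(3·2) = 36972/6 = 6162.
Compare with v = 79: b ≥ v, so Fisher's inequality holds.

YES


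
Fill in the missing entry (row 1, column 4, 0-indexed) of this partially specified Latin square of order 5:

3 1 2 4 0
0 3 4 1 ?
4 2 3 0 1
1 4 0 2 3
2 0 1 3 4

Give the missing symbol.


Row 1 contains symbols [0, 1, 3, 4] — missing [2].
Column 4 contains symbols [0, 1, 3, 4] — missing [2].
The missing symbol must appear in both missing sets; intersection = [2].
Therefore the hidden value is 2.

Missing value = 2.


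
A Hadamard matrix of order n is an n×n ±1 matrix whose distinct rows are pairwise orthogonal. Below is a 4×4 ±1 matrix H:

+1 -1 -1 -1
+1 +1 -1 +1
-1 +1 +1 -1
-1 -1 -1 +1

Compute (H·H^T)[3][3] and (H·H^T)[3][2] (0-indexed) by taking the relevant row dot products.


Row 2 of H: [-1, 1, 1, -1].
Row 3 of H: [-1, -1, -1, 1].
(H·H^T)[3][3] = Σ_j H[3][j]·H[3][j] = (-1)² + (-1)² + (-1)² + (1)² = 1 + 1 + 1 + 1 = 4.
(H·H^T)[3][2] = Σ_j H[3][j]·H[2][j] = (-1)·(-1) + (-1)·(1) + (-1)·(1) + (1)·(-1) = 1 + -1 + -1 + -1 = -2.
Rows 3 and 2 are not orthogonal (dot product = -2 ≠ 0), so H is not a Hadamard matrix.

(3,3) entry = 4; (3,2) entry = -2.


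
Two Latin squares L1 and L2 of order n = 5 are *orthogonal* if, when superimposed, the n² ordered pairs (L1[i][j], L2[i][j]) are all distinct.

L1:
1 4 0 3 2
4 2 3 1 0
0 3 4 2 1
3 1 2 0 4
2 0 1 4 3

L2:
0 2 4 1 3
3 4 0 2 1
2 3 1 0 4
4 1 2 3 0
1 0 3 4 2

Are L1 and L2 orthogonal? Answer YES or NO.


Form the n² = 25 superimposed pairs (L1[i][j], L2[i][j]), row by row (rows and columns indexed from 0):
row 0: (1,0) (4,2) (0,4) (3,1) (2,3)
row 1: (4,3) (2,4) (3,0) (1,2) (0,1)
row 2: (0,2) (3,3) (4,1) (2,0) (1,4)
row 3: (3,4) (1,1) (2,2) (0,3) (4,0)
row 4: (2,1) (0,0) (1,3) (4,4) (3,2)
Orthogonality requires all 25 pairs distinct.
Check by first coordinate: for each symbol s of L1, list the L2 entries in the n cells where L1 = s; they must all differ.
  L1 = 0: L2 entries (in reading order) 4, 1, 2, 3, 0 — all 5 distinct ✓
  L1 = 1: L2 entries (in reading order) 0, 2, 4, 1, 3 — all 5 distinct ✓
  L1 = 2: L2 entries (in reading order) 3, 4, 0, 2, 1 — all 5 distinct ✓
  L1 = 3: L2 entries (in reading order) 1, 0, 3, 4, 2 — all 5 distinct ✓
  L1 = 4: L2 entries (in reading order) 2, 3, 1, 0, 4 — all 5 distinct ✓
Every symbol of L1 meets every symbol of L2 exactly once, so all 25 pairs are distinct (25 of 25).
Conclusion: YES.

YES


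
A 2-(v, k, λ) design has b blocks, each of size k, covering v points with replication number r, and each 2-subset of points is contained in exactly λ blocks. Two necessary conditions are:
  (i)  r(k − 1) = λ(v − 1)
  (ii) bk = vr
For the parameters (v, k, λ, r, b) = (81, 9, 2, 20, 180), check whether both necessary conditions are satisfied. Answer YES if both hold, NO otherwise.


Condition (i): r(k − 1) = 20·8 = 160; λ(v − 1) = 2·80 = 160. Match? YES.
Condition (ii): bk = 180·9 = 1620; vr = 81·20 = 1620. Match? YES.
Both conditions hold? YES.

YES


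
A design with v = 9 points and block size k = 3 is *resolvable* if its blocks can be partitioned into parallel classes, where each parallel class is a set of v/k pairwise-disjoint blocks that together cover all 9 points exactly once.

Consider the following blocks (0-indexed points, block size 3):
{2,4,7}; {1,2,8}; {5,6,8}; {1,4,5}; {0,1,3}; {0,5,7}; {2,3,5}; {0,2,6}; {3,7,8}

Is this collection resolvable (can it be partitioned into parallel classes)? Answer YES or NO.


v = 9, block size k = 3, number of blocks = 9.
For resolvability, blocks must partition into parallel classes of size v/k = 3.
Total blocks must therefore be a multiple of 3: 9 = 3·3 + 0 ⇒ divisible ✓.
Consider block {1,2,8}. The only other block(s) in the collection disjoint from it are {0,5,7} — just 1 block(s). Any parallel class containing {1,2,8} would need 2 other blocks each disjoint from it, so no parallel class of size 3 can contain {1,2,8}.
Since every block must belong to some parallel class in a resolution, the collection cannot be partitioned into parallel classes.
Resolvable? NO.

NO


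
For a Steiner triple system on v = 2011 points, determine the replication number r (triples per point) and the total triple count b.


An STS(v) is a 2-(v, 3, 1) BIBD: block size k = 3, λ = 1.
Replication: r(k − 1) = λ(v − 1) ⇒ r·2 = 2011 − 1 = 2010 ⇒ r = 1005.
Block count: bk = vr ⇒ b·3 = 2011·1005 = 2021055 ⇒ b = 673685.

r = 1005, b = 673685.


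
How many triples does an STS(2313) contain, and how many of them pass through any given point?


An STS(v) is a 2-(v, 3, 1) BIBD: block size k = 3, λ = 1.
Replication: r(k − 1) = λ(v − 1) ⇒ r·2 = 2313 − 1 = 2312 ⇒ r = 1156.
Block count: b = v(v − 1)/6 = 2313·2312/6 = 5347656/6 = 891276.

r = 1156, b = 891276.


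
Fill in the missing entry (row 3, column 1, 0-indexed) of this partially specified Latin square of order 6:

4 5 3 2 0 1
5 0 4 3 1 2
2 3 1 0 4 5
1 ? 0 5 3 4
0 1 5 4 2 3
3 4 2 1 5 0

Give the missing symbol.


Row 3 contains symbols [0, 1, 3, 4, 5] — missing [2].
Column 1 contains symbols [0, 1, 3, 4, 5] — missing [2].
The missing symbol must appear in both missing sets; intersection = [2].
Therefore the hidden value is 2.

Missing value = 2.


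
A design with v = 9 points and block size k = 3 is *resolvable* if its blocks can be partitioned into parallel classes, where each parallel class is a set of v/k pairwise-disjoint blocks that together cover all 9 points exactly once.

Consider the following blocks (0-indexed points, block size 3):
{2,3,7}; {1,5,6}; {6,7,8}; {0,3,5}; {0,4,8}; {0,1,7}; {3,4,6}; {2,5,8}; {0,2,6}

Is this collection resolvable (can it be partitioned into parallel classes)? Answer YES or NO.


v = 9, block size k = 3, number of blocks = 9.
For resolvability, blocks must partition into parallel classes of size v/k = 3.
Total blocks must therefore be a multiple of 3: 9 = 3·3 + 0 ⇒ divisible ✓.
Consider block {6,7,8}. The only other block(s) in the collection disjoint from it are {0,3,5} — just 1 block(s). Any parallel class containing {6,7,8} would need 2 other blocks each disjoint from it, so no parallel class of size 3 can contain {6,7,8}.
Since every block must belong to some parallel class in a resolution, the collection cannot be partitioned into parallel classes.
Resolvable? NO.

NO


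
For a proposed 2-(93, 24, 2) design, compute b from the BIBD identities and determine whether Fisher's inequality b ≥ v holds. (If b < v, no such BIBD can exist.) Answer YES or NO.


r = λ(v − 1)/(k − 1) = 2·92/23 = 8.
b = vr/k = 93·8/24 = 31.
Fisher's inequality: b ≥ v ⇔ 31 ≥ 93? NO.

NO


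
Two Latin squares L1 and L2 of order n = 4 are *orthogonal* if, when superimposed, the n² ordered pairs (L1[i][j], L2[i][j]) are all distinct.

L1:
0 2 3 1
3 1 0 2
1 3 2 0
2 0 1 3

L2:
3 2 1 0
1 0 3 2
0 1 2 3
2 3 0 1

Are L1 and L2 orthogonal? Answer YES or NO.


Form the n² = 16 superimposed pairs (L1[i][j], L2[i][j]), row by row (rows and columns indexed from 0):
row 0: (0,3) (2,2) (3,1) (1,0)
row 1: (3,1) (1,0) (0,3) (2,2)
row 2: (1,0) (3,1) (2,2) (0,3)
row 3: (2,2) (0,3) (1,0) (3,1)
Orthogonality requires all 16 pairs distinct.
But the pair (3,1) repeats: cell (0,2) has L1 = 3, L2 = 1, and cell (1,0) has L1 = 3, L2 = 1.
A repeated pair means some other pair never occurs (only 4 distinct pairs out of 16), so the squares are not orthogonal.
Conclusion: NO.

NO


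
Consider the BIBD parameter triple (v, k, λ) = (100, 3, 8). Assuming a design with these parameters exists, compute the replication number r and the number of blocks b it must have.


Any 2-(v, k, λ) BIBD satisfies two necessary conditions:
  (i)  Each point sits in r blocks, and counting incidences through any fixed point gives r(k − 1) = λ(v − 1), so r = λ(v − 1)/(k − 1).
  (ii) Total incidences bk = vr, so b = vr/k.
Step 1: r = λ(v − 1)/(k − 1) = 8·(100 − 1)/(3 − 1) = 8·99/2 = 792/2 = 396.
Step 2: b = vr/k = 100·396/3 = 39600/3 = 13200.
Check integrality: r = 396 ∈ Z ✓, b = 13200 ∈ Z ✓.
(These identities are necessary conditions: they determine r and b for any design with these parameters, but do not by themselves prove that one exists.)

r = 396, b = 13200.


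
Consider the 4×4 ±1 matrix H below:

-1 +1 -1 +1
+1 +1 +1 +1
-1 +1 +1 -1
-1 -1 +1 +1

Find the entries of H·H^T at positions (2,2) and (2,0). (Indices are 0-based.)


Row 0 of H: [-1, 1, -1, 1].
Row 2 of H: [-1, 1, 1, -1].
(H·H^T)[2][2] = Σ_j H[2][j]·H[2][j] = (-1)² + (1)² + (1)² + (-1)² = 1 + 1 + 1 + 1 = 4.
(H·H^T)[2][0] = Σ_j H[2][j]·H[0][j] = (-1)·(-1) + (1)·(1) + (1)·(-1) + (-1)·(1) = 1 + 1 + -1 + -1 = 0.
So rows 2 and 0 are orthogonal; the diagonal entry equals n = 4.

(2,2) entry = 4; (2,0) entry = 0.


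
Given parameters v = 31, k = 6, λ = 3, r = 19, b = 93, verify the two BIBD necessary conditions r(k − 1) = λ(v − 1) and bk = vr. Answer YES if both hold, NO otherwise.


Condition (i): r(k − 1) = 19·5 = 95; λ(v − 1) = 3·30 = 90. Match? NO.
Condition (ii): bk = 93·6 = 558; vr = 31·19 = 589. Match? NO.
Both conditions hold? NO.

NO


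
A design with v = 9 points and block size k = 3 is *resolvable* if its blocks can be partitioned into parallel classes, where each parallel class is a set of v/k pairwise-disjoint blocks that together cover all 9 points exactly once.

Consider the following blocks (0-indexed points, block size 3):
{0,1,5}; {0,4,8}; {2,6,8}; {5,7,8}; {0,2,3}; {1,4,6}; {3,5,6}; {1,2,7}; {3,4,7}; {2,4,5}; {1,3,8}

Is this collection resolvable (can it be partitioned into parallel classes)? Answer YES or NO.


v = 9, block size k = 3, number of blocks = 11.
For resolvability, blocks must partition into parallel classes of size v/k = 3.
Total blocks must therefore be a multiple of 3: 11 = 3·3 + 2 ⇒ not divisible ✗.
Resolvable? NO.

NO


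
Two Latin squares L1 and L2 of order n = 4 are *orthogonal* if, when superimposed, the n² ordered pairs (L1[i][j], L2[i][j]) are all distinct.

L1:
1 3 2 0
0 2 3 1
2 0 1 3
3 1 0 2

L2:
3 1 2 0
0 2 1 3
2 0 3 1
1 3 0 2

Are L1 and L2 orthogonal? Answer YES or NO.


Form the n² = 16 superimposed pairs (L1[i][j], L2[i][j]), row by row (rows and columns indexed from 0):
row 0: (1,3) (3,1) (2,2) (0,0)
row 1: (0,0) (2,2) (3,1) (1,3)
row 2: (2,2) (0,0) (1,3) (3,1)
row 3: (3,1) (1,3) (0,0) (2,2)
Orthogonality requires all 16 pairs distinct.
But the pair (0,0) repeats: cell (0,3) has L1 = 0, L2 = 0, and cell (1,0) has L1 = 0, L2 = 0.
A repeated pair means some other pair never occurs (only 4 distinct pairs out of 16), so the squares are not orthogonal.
Conclusion: NO.

NO


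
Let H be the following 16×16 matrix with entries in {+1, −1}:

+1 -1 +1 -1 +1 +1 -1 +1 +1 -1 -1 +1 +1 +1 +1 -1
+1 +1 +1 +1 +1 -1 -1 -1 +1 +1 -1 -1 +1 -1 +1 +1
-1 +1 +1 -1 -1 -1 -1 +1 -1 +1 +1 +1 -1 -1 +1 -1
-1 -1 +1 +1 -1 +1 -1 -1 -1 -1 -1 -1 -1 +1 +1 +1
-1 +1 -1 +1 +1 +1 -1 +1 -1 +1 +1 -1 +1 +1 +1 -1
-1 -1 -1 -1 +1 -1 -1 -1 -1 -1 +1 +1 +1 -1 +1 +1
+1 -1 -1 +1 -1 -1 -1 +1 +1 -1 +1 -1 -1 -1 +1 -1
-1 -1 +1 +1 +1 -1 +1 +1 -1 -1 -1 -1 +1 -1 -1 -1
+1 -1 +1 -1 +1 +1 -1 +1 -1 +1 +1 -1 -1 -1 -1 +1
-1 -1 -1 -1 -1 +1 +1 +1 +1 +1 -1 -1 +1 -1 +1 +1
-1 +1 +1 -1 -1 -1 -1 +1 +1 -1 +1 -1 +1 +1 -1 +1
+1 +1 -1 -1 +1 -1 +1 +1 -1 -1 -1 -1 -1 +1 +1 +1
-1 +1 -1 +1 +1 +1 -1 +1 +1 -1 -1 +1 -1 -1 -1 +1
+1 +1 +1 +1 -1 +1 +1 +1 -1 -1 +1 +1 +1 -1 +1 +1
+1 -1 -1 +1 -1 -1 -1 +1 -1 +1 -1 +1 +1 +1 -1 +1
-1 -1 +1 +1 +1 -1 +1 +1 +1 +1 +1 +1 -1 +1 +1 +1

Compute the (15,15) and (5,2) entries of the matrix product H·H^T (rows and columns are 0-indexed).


Row 2 of H: [-1, 1, 1, -1, -1, -1, -1, 1, -1, 1, 1, 1, -1, -1, 1, -1].
Row 5 of H: [-1, -1, -1, -1, 1, -1, -1, -1, -1, -1, 1, 1, 1, -1, 1, 1].
Row 15 of H: [-1, -1, 1, 1, 1, -1, 1, 1, 1, 1, 1, 1, -1, 1, 1, 1].
(H·H^T)[15][15] = Σ_j H[15][j]·H[15][j] = (-1)² + (-1)² + (1)² + (1)² + (1)² + (-1)² + (1)² + (1)² + (1)² + (1)² + (1)² + (1)² + (-1)² + (1)² + (1)² + (1)² = 1 + 1 + 1 + 1 + 1 + 1 + 1 + 1 + 1 + 1 + 1 + 1 + 1 + 1 + 1 + 1 = 16.
(H·H^T)[5][2] = Σ_j H[5][j]·H[2][j] = (-1)·(-1) + (-1)·(1) + (-1)·(1) + (-1)·(-1) + (1)·(-1) + (-1)·(-1) + (-1)·(-1) + (-1)·(1) + (-1)·(-1) + (-1)·(1) + (1)·(1) + (1)·(1) + (1)·(-1) + (-1)·(-1) + (1)·(1) + (1)·(-1) = 1 + -1 + -1 + 1 + -1 + 1 + 1 + -1 + 1 + -1 + 1 + 1 + -1 + 1 + 1 + -1 = 2.
Rows 5 and 2 are not orthogonal (dot product = 2 ≠ 0), so H is not a Hadamard matrix.

(15,15) entry = 16; (5,2) entry = 2.


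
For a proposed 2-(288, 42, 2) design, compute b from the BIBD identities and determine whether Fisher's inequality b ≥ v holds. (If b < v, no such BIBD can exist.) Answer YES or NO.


r = λ(v − 1)/(k − 1) = 2·287/41 = 14.
b = vr/k = 288·14/42 = 96.
Fisher's inequality: b ≥ v ⇔ 96 ≥ 288? NO.

NO


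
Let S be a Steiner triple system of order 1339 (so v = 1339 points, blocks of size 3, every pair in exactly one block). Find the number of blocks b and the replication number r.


An STS(v) is a 2-(v, 3, 1) BIBD: block size k = 3, λ = 1.
Replication: r(k − 1) = λ(v − 1) ⇒ r·2 = 1339 − 1 = 1338 ⇒ r = 669.
Block count: bk = vr ⇒ b·3 = 1339·669 = 895791 ⇒ b = 298597.
(Check via b = v(v − 1)/6 = 1339·1338/6 = 1791582/6 = 298597.)

r = 669, b = 298597.


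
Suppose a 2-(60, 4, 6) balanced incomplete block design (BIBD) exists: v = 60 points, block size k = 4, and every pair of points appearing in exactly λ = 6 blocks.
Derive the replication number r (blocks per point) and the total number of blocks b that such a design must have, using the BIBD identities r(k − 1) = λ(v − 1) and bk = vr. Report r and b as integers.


Any 2-(v, k, λ) BIBD satisfies two necessary conditions:
  (i)  Each point sits in r blocks, and counting incidences through any fixed point gives r(k − 1) = λ(v − 1), so r = λ(v − 1)/(k − 1).
  (ii) Total incidences bk = vr, so b = vr/k.
Step 1: r = λ(v − 1)/(k − 1) = 6·(60 − 1)/(4 − 1) = 6·59/3 = 354/3 = 118.
Step 2: b = vr/k = 60·118/4 = 7080/4 = 1770.
Check integrality: r = 118 ∈ Z ✓, b = 1770 ∈ Z ✓.
(These identities are necessary conditions: they determine r and b for any design with these parameters, but do not by themselves prove that one exists.)

r = 118, b = 1770.


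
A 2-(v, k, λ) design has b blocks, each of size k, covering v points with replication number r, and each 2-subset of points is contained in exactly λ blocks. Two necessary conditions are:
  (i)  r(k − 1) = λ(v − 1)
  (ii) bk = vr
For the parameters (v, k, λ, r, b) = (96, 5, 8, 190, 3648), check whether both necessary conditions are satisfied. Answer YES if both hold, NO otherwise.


Condition (i): r(k − 1) = 190·4 = 760; λ(v − 1) = 8·95 = 760. Match? YES.
Condition (ii): bk = 3648·5 = 18240; vr = 96·190 = 18240. Match? YES.
Both conditions hold? YES.

YES


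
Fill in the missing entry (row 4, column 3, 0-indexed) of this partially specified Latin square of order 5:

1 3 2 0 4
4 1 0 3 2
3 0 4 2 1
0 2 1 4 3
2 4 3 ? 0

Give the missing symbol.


Row 4 contains symbols [0, 2, 3, 4] — missing [1].
Column 3 contains symbols [0, 2, 3, 4] — missing [1].
The missing symbol must appear in both missing sets; intersection = [1].
Therefore the hidden value is 1.

Missing value = 1.


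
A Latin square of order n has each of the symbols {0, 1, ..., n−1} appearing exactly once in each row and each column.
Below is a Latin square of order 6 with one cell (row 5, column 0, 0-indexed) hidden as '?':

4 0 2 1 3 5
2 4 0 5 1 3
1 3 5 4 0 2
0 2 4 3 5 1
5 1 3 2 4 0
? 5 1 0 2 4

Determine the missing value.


Row 5 contains symbols [0, 1, 2, 4, 5] — missing [3].
Column 0 contains symbols [0, 1, 2, 4, 5] — missing [3].
The missing symbol must appear in both missing sets; intersection = [3].
Therefore the hidden value is 3.

Missing value = 3.
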